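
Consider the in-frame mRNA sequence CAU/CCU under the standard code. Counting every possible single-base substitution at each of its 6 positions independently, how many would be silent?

4

Codon 1 (CAU, His): 1 synonymous substitution.
Codon 2 (CCU, Pro): 3 synonymous substitutions.
Total: 1 + 3 = 4.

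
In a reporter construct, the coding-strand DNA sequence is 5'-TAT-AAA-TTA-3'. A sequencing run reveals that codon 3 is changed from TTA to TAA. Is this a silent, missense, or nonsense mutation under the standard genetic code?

nonsense

Position 8 falls in codon 3: TTA → Leu.
After the substitution the codon is TAA → Stop.
The new codon is a stop codon, so this is a nonsense mutation.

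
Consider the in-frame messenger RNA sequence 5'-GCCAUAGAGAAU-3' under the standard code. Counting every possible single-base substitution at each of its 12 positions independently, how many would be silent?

7

Codon 1 (GCC, Ala): 3 synonymous substitutions.
Codon 2 (AUA, Ile): 2 synonymous substitutions.
Codon 3 (GAG, Glu): 1 synonymous substitution.
Codon 4 (AAU, Asn): 1 synonymous substitution.
Total: 3 + 2 + 1 + 1 = 7.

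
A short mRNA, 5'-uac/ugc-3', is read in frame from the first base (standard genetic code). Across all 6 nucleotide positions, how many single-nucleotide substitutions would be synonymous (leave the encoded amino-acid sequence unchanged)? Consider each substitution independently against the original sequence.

2

Codon 1 (UAC, Tyr): 1 synonymous substitution.
Codon 2 (UGC, Cys): 1 synonymous substitution.
Total: 1 + 1 = 2.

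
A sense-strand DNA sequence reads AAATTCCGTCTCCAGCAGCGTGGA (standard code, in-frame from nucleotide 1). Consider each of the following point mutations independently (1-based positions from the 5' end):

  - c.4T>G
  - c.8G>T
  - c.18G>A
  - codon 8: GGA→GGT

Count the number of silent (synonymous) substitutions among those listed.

Codon 2: TTC (Phe) → GTC (Val) — missense.
Codon 3: CGT (Arg) → CTT (Leu) — missense.
Codon 6: CAG (Gln) → CAA (Gln) — synonymous.
Codon 8: GGA (Gly) → GGT (Gly) — synonymous.
Synonymous: 2 of 4.

2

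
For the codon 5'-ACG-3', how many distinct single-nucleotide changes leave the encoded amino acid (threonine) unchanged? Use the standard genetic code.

3

Position 1: none → 0 synonymous.
Position 2: none → 0 synonymous.
Position 3: ACU, ACC, ACA → 3 synonymous.
Total: 0 + 0 + 3 = 3.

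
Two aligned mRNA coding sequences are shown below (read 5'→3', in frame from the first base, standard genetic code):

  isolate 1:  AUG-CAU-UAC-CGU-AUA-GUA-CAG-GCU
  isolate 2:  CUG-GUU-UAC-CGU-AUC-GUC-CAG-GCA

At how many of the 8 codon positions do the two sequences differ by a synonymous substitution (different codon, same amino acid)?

Codon 1: AUG Met / CUG Leu — nonsynonymous.
Codon 2: CAU His / GUU Val — nonsynonymous.
Codon 3: UAC Tyr / UAC Tyr — identical.
Codon 4: CGU Arg / CGU Arg — identical.
Codon 5: AUA Ile / AUC Ile — synonymous.
Codon 6: GUA Val / GUC Val — synonymous.
Codon 7: CAG Gln / CAG Gln — identical.
Codon 8: GCU Ala / GCA Ala — synonymous.
Synonymous differences: 3.

3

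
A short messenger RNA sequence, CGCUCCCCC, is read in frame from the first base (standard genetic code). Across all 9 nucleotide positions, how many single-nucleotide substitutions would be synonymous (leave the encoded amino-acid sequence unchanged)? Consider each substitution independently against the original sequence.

Codon 1 (CGC, Arg): 3 synonymous substitutions.
Codon 2 (UCC, Ser): 3 synonymous substitutions.
Codon 3 (CCC, Pro): 3 synonymous substitutions.
Total: 3 + 3 + 3 = 9.

9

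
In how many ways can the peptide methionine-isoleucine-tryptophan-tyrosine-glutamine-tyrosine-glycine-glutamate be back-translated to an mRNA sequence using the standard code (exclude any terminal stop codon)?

192

Met: 1 codon.
Ile: 3 codons.
Trp: 1 codon.
Tyr: 2 codons.
Gln: 2 codons.
Tyr: 2 codons.
Gly: 4 codons.
Glu: 2 codons.
1 × 3 × 1 × 2 × 2 × 2 × 4 × 2 = 192.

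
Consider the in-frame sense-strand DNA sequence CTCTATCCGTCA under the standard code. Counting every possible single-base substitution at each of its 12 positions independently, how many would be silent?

Codon 1 (CTC, Leu): 3 synonymous substitutions.
Codon 2 (TAT, Tyr): 1 synonymous substitution.
Codon 3 (CCG, Pro): 3 synonymous substitutions.
Codon 4 (TCA, Ser): 3 synonymous substitutions.
Total: 3 + 1 + 3 + 3 = 10.

10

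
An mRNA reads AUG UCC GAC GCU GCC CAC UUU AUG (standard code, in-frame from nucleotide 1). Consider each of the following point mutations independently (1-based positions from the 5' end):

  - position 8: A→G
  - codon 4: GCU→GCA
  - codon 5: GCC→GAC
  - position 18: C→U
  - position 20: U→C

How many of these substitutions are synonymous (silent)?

Codon 3: GAC (Asp) → GGC (Gly) — missense.
Codon 4: GCU (Ala) → GCA (Ala) — synonymous.
Codon 5: GCC (Ala) → GAC (Asp) — missense.
Codon 6: CAC (His) → CAU (His) — synonymous.
Codon 7: UUU (Phe) → UCU (Ser) — missense.
Synonymous: 2 of 5.

2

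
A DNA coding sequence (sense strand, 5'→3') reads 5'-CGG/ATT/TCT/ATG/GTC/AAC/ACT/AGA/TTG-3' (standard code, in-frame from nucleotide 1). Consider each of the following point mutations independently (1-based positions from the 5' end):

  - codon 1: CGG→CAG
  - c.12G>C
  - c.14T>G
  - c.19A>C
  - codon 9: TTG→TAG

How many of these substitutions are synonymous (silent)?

0

Codon 1: CGG (Arg) → CAG (Gln) — missense.
Codon 4: ATG (Met) → ATC (Ile) — missense.
Codon 5: GTC (Val) → GGC (Gly) — missense.
Codon 7: ACT (Thr) → CCT (Pro) — missense.
Codon 9: TTG (Leu) → TAG (Stop) — nonsense.
Synonymous: 0 of 5.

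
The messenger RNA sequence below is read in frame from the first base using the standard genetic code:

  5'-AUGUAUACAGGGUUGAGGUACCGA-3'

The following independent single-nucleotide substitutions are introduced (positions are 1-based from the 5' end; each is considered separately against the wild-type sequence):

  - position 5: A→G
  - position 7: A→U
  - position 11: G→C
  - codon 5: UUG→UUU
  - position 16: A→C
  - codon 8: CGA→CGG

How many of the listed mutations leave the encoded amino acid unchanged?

2

Codon 2: UAU (Tyr) → UGU (Cys) — missense.
Codon 3: ACA (Thr) → UCA (Ser) — missense.
Codon 4: GGG (Gly) → GCG (Ala) — missense.
Codon 5: UUG (Leu) → UUU (Phe) — missense.
Codon 6: AGG (Arg) → CGG (Arg) — synonymous.
Codon 8: CGA (Arg) → CGG (Arg) — synonymous.
Synonymous: 2 of 6.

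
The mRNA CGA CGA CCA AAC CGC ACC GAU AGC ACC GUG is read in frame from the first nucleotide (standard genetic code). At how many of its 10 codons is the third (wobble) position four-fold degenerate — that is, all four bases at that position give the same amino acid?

Codon 1 CGA (Arg): third position 4-fold.
Codon 2 CGA (Arg): third position 4-fold.
Codon 3 CCA (Pro): third position 4-fold.
Codon 4 AAC (Asn): third position 2-fold.
Codon 5 CGC (Arg): third position 4-fold.
Codon 6 ACC (Thr): third position 4-fold.
Codon 7 GAU (Asp): third position 2-fold.
Codon 8 AGC (Ser): third position 2-fold.
Codon 9 ACC (Thr): third position 4-fold.
Codon 10 GUG (Val): third position 4-fold.
Four-fold degenerate third positions: 7.

7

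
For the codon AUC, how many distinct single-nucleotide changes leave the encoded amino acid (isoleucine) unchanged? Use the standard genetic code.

Position 1: none → 0 synonymous.
Position 2: none → 0 synonymous.
Position 3: AUU, AUA → 2 synonymous.
Total: 0 + 0 + 2 = 2.

2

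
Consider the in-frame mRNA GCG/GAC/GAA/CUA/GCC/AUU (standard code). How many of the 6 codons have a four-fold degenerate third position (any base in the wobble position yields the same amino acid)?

3

Codon 1 GCG (Ala): third position 4-fold.
Codon 2 GAC (Asp): third position 2-fold.
Codon 3 GAA (Glu): third position 2-fold.
Codon 4 CUA (Leu): third position 4-fold.
Codon 5 GCC (Ala): third position 4-fold.
Codon 6 AUU (Ile): third position 3-fold.
Four-fold degenerate third positions: 3.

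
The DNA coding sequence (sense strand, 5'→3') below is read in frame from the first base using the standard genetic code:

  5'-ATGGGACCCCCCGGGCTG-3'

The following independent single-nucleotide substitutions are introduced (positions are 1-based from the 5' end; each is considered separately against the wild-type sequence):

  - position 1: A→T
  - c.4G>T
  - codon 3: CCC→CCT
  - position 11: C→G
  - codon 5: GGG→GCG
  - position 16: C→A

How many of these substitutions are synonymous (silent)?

Codon 1: ATG (Met) → TTG (Leu) — missense.
Codon 2: GGA (Gly) → TGA (Stop) — nonsense.
Codon 3: CCC (Pro) → CCT (Pro) — synonymous.
Codon 4: CCC (Pro) → CGC (Arg) — missense.
Codon 5: GGG (Gly) → GCG (Ala) — missense.
Codon 6: CTG (Leu) → ATG (Met) — missense.
Synonymous: 1 of 6.

1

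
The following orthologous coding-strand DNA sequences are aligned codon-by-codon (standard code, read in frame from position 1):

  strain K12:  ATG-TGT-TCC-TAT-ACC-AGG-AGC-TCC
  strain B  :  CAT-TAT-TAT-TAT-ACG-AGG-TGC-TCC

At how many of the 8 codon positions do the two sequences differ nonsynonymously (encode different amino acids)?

4

Codon 1: ATG Met / CAT His — nonsynonymous.
Codon 2: TGT Cys / TAT Tyr — nonsynonymous.
Codon 3: TCC Ser / TAT Tyr — nonsynonymous.
Codon 4: TAT Tyr / TAT Tyr — identical.
Codon 5: ACC Thr / ACG Thr — synonymous.
Codon 6: AGG Arg / AGG Arg — identical.
Codon 7: AGC Ser / TGC Cys — nonsynonymous.
Codon 8: TCC Ser / TCC Ser — identical.
Nonsynonymous differences: 4.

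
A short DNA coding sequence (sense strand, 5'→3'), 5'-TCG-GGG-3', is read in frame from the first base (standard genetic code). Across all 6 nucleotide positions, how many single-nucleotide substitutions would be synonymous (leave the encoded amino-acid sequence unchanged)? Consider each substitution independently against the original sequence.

Codon 1 (TCG, Ser): 3 synonymous substitutions.
Codon 2 (GGG, Gly): 3 synonymous substitutions.
Total: 3 + 3 = 6.

6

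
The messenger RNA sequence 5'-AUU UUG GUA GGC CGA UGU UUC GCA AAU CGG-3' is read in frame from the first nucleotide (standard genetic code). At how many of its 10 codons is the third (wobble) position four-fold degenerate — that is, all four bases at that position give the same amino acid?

5

Codon 1 AUU (Ile): third position 3-fold.
Codon 2 UUG (Leu): third position 2-fold.
Codon 3 GUA (Val): third position 4-fold.
Codon 4 GGC (Gly): third position 4-fold.
Codon 5 CGA (Arg): third position 4-fold.
Codon 6 UGU (Cys): third position 2-fold.
Codon 7 UUC (Phe): third position 2-fold.
Codon 8 GCA (Ala): third position 4-fold.
Codon 9 AAU (Asn): third position 2-fold.
Codon 10 CGG (Arg): third position 4-fold.
Four-fold degenerate third positions: 5.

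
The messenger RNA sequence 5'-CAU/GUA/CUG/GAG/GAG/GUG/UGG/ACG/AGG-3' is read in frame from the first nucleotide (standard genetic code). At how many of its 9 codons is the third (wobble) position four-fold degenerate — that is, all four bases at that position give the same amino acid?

4

Codon 1 CAU (His): third position 2-fold.
Codon 2 GUA (Val): third position 4-fold.
Codon 3 CUG (Leu): third position 4-fold.
Codon 4 GAG (Glu): third position 2-fold.
Codon 5 GAG (Glu): third position 2-fold.
Codon 6 GUG (Val): third position 4-fold.
Codon 7 UGG (Trp): third position 1-fold.
Codon 8 ACG (Thr): third position 4-fold.
Codon 9 AGG (Arg): third position 2-fold.
Four-fold degenerate third positions: 4.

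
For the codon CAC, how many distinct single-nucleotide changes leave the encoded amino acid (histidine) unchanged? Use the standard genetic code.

1

Position 1: none → 0 synonymous.
Position 2: none → 0 synonymous.
Position 3: CAU → 1 synonymous.
Total: 0 + 0 + 1 = 1.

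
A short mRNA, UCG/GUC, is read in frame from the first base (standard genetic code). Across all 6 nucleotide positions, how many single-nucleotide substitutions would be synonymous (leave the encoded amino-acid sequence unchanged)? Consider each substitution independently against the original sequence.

6

Codon 1 (UCG, Ser): 3 synonymous substitutions.
Codon 2 (GUC, Val): 3 synonymous substitutions.
Total: 3 + 3 = 6.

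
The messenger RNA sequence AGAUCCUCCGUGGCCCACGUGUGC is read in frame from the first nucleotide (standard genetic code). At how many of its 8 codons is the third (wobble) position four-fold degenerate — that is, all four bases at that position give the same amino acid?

Codon 1 AGA (Arg): third position 2-fold.
Codon 2 UCC (Ser): third position 4-fold.
Codon 3 UCC (Ser): third position 4-fold.
Codon 4 GUG (Val): third position 4-fold.
Codon 5 GCC (Ala): third position 4-fold.
Codon 6 CAC (His): third position 2-fold.
Codon 7 GUG (Val): third position 4-fold.
Codon 8 UGC (Cys): third position 2-fold.
Four-fold degenerate third positions: 5.

5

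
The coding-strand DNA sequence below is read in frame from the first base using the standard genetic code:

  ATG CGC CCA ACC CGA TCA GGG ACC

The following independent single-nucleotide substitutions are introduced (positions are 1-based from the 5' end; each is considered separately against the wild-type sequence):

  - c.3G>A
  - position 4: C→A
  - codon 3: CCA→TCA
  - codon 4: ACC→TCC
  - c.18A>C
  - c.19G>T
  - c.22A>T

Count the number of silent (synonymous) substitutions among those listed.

Codon 1: ATG (Met) → ATA (Ile) — missense.
Codon 2: CGC (Arg) → AGC (Ser) — missense.
Codon 3: CCA (Pro) → TCA (Ser) — missense.
Codon 4: ACC (Thr) → TCC (Ser) — missense.
Codon 6: TCA (Ser) → TCC (Ser) — synonymous.
Codon 7: GGG (Gly) → TGG (Trp) — missense.
Codon 8: ACC (Thr) → TCC (Ser) — missense.
Synonymous: 1 of 7.

1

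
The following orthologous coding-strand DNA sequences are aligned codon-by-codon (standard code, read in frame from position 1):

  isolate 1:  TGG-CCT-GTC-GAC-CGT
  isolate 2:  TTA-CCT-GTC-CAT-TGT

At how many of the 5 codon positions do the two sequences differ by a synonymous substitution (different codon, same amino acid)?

Codon 1: TGG Trp / TTA Leu — nonsynonymous.
Codon 2: CCT Pro / CCT Pro — identical.
Codon 3: GTC Val / GTC Val — identical.
Codon 4: GAC Asp / CAT His — nonsynonymous.
Codon 5: CGT Arg / TGT Cys — nonsynonymous.
Synonymous differences: 0.

0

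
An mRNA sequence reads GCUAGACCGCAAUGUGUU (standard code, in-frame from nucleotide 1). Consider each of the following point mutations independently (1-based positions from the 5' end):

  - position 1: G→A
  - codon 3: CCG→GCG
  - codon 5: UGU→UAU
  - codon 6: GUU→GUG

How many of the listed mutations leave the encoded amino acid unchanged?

1

Codon 1: GCU (Ala) → ACU (Thr) — missense.
Codon 3: CCG (Pro) → GCG (Ala) — missense.
Codon 5: UGU (Cys) → UAU (Tyr) — missense.
Codon 6: GUU (Val) → GUG (Val) — synonymous.
Synonymous: 1 of 4.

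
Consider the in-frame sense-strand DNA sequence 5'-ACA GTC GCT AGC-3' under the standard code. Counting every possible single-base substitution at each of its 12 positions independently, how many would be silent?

Codon 1 (ACA, Thr): 3 synonymous substitutions.
Codon 2 (GTC, Val): 3 synonymous substitutions.
Codon 3 (GCT, Ala): 3 synonymous substitutions.
Codon 4 (AGC, Ser): 1 synonymous substitution.
Total: 3 + 3 + 3 + 1 = 10.

10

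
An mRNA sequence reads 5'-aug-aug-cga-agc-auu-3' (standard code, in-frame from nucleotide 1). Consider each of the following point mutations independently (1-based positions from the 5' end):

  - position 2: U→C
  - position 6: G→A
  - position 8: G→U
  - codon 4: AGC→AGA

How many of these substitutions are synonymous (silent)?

Codon 1: AUG (Met) → ACG (Thr) — missense.
Codon 2: AUG (Met) → AUA (Ile) — missense.
Codon 3: CGA (Arg) → CUA (Leu) — missense.
Codon 4: AGC (Ser) → AGA (Arg) — missense.
Synonymous: 0 of 4.

0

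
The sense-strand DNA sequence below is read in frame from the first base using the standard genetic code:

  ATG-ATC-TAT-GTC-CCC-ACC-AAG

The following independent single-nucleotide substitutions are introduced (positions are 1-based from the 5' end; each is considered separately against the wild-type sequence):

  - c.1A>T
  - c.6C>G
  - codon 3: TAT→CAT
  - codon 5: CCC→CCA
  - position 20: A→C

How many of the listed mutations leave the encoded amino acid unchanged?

Codon 1: ATG (Met) → TTG (Leu) — missense.
Codon 2: ATC (Ile) → ATG (Met) — missense.
Codon 3: TAT (Tyr) → CAT (His) — missense.
Codon 5: CCC (Pro) → CCA (Pro) — synonymous.
Codon 7: AAG (Lys) → ACG (Thr) — missense.
Synonymous: 1 of 5.

1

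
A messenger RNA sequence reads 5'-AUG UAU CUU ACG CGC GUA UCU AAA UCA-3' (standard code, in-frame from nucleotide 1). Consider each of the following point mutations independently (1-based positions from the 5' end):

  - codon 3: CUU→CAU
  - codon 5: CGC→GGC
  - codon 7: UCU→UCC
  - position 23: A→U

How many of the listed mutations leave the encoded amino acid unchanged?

Codon 3: CUU (Leu) → CAU (His) — missense.
Codon 5: CGC (Arg) → GGC (Gly) — missense.
Codon 7: UCU (Ser) → UCC (Ser) — synonymous.
Codon 8: AAA (Lys) → AUA (Ile) — missense.
Synonymous: 1 of 4.

1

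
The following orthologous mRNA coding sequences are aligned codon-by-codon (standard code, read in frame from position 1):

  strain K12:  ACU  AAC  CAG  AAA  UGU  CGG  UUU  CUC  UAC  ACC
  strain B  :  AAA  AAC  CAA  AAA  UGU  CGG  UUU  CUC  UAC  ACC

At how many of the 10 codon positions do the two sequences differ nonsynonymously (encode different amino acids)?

Codon 1: ACU Thr / AAA Lys — nonsynonymous.
Codon 2: AAC Asn / AAC Asn — identical.
Codon 3: CAG Gln / CAA Gln — synonymous.
Codon 4: AAA Lys / AAA Lys — identical.
Codon 5: UGU Cys / UGU Cys — identical.
Codon 6: CGG Arg / CGG Arg — identical.
Codon 7: UUU Phe / UUU Phe — identical.
Codon 8: CUC Leu / CUC Leu — identical.
Codon 9: UAC Tyr / UAC Tyr — identical.
Codon 10: ACC Thr / ACC Thr — identical.
Nonsynonymous differences: 1.

1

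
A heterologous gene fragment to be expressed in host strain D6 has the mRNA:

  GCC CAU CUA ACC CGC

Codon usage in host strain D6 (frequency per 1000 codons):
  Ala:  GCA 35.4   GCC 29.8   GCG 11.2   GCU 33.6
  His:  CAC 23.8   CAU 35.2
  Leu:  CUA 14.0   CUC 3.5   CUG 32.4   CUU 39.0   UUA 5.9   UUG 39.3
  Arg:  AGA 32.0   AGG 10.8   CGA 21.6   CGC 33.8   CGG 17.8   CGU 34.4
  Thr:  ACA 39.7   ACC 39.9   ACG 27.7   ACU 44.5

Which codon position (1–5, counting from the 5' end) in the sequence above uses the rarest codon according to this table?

3

Codon 1 GCC (Ala): 29.8 per 1000.
Codon 2 CAU (His): 35.2 per 1000.
Codon 3 CUA (Leu): 14.0 per 1000.
Codon 4 ACC (Thr): 39.9 per 1000.
Codon 5 CGC (Arg): 33.8 per 1000.
Lowest frequency is 14.0 at codon 3.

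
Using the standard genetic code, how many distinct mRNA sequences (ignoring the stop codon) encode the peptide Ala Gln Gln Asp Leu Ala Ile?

Ala: 4 codons.
Gln: 2 codons.
Gln: 2 codons.
Asp: 2 codons.
Leu: 6 codons.
Ala: 4 codons.
Ile: 3 codons.
4 × 2 × 2 × 2 × 6 × 4 × 3 = 2304.

2304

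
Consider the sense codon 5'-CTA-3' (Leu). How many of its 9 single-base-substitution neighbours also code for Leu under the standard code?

4

Position 1: TTA → 1 synonymous.
Position 2: none → 0 synonymous.
Position 3: CTT, CTC, CTG → 3 synonymous.
Total: 1 + 0 + 3 = 4.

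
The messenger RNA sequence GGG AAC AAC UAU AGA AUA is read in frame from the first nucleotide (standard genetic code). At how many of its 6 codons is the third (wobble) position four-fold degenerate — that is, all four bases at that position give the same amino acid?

Codon 1 GGG (Gly): third position 4-fold.
Codon 2 AAC (Asn): third position 2-fold.
Codon 3 AAC (Asn): third position 2-fold.
Codon 4 UAU (Tyr): third position 2-fold.
Codon 5 AGA (Arg): third position 2-fold.
Codon 6 AUA (Ile): third position 3-fold.
Four-fold degenerate third positions: 1.

1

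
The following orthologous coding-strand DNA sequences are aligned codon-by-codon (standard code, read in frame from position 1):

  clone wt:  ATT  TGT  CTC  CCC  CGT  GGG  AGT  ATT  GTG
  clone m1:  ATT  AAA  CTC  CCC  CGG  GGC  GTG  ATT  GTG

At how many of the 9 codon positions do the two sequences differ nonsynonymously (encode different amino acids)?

Codon 1: ATT Ile / ATT Ile — identical.
Codon 2: TGT Cys / AAA Lys — nonsynonymous.
Codon 3: CTC Leu / CTC Leu — identical.
Codon 4: CCC Pro / CCC Pro — identical.
Codon 5: CGT Arg / CGG Arg — synonymous.
Codon 6: GGG Gly / GGC Gly — synonymous.
Codon 7: AGT Ser / GTG Val — nonsynonymous.
Codon 8: ATT Ile / ATT Ile — identical.
Codon 9: GTG Val / GTG Val — identical.
Nonsynonymous differences: 2.

2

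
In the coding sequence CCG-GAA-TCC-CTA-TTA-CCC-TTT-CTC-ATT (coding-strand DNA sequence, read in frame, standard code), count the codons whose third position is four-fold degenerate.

Codon 1 CCG (Pro): third position 4-fold.
Codon 2 GAA (Glu): third position 2-fold.
Codon 3 TCC (Ser): third position 4-fold.
Codon 4 CTA (Leu): third position 4-fold.
Codon 5 TTA (Leu): third position 2-fold.
Codon 6 CCC (Pro): third position 4-fold.
Codon 7 TTT (Phe): third position 2-fold.
Codon 8 CTC (Leu): third position 4-fold.
Codon 9 ATT (Ile): third position 3-fold.
Four-fold degenerate third positions: 5.

5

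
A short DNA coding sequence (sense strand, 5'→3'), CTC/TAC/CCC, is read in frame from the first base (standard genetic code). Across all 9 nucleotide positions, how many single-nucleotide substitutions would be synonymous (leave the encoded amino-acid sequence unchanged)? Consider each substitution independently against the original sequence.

Codon 1 (CTC, Leu): 3 synonymous substitutions.
Codon 2 (TAC, Tyr): 1 synonymous substitution.
Codon 3 (CCC, Pro): 3 synonymous substitutions.
Total: 3 + 1 + 3 = 7.

7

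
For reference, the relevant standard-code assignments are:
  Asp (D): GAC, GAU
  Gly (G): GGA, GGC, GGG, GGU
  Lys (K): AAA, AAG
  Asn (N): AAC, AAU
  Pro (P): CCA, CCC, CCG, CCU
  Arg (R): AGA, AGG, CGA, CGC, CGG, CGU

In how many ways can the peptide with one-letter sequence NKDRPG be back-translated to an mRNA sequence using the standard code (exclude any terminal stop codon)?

Asn: 2 codons.
Lys: 2 codons.
Asp: 2 codons.
Arg: 6 codons.
Pro: 4 codons.
Gly: 4 codons.
2 × 2 × 2 × 6 × 4 × 4 = 768.

768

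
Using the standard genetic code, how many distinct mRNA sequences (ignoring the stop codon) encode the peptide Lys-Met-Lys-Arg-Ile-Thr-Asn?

Lys: 2 codons.
Met: 1 codon.
Lys: 2 codons.
Arg: 6 codons.
Ile: 3 codons.
Thr: 4 codons.
Asn: 2 codons.
2 × 1 × 2 × 6 × 3 × 4 × 2 = 576.

576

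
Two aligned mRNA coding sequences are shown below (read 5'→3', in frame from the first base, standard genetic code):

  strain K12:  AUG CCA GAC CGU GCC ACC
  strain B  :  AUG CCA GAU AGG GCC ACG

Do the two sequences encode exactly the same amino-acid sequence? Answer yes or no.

Codon 1: AUG Met / AUG Met — identical.
Codon 2: CCA Pro / CCA Pro — identical.
Codon 3: GAC Asp / GAU Asp — synonymous.
Codon 4: CGU Arg / AGG Arg — synonymous.
Codon 5: GCC Ala / GCC Ala — identical.
Codon 6: ACC Thr / ACG Thr — synonymous.
Nonsynonymous differences: 0 → same protein.

yes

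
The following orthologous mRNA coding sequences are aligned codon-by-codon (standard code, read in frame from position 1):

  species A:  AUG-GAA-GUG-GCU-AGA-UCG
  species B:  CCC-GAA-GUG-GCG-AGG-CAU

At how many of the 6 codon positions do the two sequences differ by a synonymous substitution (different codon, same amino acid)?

2

Codon 1: AUG Met / CCC Pro — nonsynonymous.
Codon 2: GAA Glu / GAA Glu — identical.
Codon 3: GUG Val / GUG Val — identical.
Codon 4: GCU Ala / GCG Ala — synonymous.
Codon 5: AGA Arg / AGG Arg — synonymous.
Codon 6: UCG Ser / CAU His — nonsynonymous.
Synonymous differences: 2.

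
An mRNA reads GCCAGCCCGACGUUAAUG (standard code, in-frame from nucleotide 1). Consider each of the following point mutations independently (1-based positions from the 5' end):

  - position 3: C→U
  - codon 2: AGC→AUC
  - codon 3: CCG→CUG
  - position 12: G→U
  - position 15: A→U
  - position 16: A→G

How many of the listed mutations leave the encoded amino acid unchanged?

2

Codon 1: GCC (Ala) → GCU (Ala) — synonymous.
Codon 2: AGC (Ser) → AUC (Ile) — missense.
Codon 3: CCG (Pro) → CUG (Leu) — missense.
Codon 4: ACG (Thr) → ACU (Thr) — synonymous.
Codon 5: UUA (Leu) → UUU (Phe) — missense.
Codon 6: AUG (Met) → GUG (Val) — missense.
Synonymous: 2 of 6.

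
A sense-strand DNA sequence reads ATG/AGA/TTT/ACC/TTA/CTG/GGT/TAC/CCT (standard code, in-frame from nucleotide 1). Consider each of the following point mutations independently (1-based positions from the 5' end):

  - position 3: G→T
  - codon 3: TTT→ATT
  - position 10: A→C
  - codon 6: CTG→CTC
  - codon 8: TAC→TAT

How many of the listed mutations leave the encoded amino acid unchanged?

2

Codon 1: ATG (Met) → ATT (Ile) — missense.
Codon 3: TTT (Phe) → ATT (Ile) — missense.
Codon 4: ACC (Thr) → CCC (Pro) — missense.
Codon 6: CTG (Leu) → CTC (Leu) — synonymous.
Codon 8: TAC (Tyr) → TAT (Tyr) — synonymous.
Synonymous: 2 of 5.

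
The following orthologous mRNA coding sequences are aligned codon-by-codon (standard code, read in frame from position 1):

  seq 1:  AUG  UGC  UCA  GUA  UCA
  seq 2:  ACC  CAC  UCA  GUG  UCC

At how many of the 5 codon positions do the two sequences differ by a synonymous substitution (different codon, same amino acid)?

Codon 1: AUG Met / ACC Thr — nonsynonymous.
Codon 2: UGC Cys / CAC His — nonsynonymous.
Codon 3: UCA Ser / UCA Ser — identical.
Codon 4: GUA Val / GUG Val — synonymous.
Codon 5: UCA Ser / UCC Ser — synonymous.
Synonymous differences: 2.

2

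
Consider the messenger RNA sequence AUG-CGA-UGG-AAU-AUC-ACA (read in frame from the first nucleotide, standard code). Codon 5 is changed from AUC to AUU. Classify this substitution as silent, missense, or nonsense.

silent

Position 15 falls in codon 5: AUC → Ile.
After the substitution the codon is AUU → Ile.
Both encode Ile, so the change is synonymous.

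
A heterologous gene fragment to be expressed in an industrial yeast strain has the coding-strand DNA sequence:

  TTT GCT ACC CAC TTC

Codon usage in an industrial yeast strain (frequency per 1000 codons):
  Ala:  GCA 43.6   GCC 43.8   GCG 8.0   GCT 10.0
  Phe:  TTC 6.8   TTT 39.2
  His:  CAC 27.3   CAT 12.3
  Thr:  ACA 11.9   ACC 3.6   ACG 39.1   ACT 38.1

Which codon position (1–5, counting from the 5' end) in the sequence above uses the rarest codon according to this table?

Codon 1 TTT (Phe): 39.2 per 1000.
Codon 2 GCT (Ala): 10.0 per 1000.
Codon 3 ACC (Thr): 3.6 per 1000.
Codon 4 CAC (His): 27.3 per 1000.
Codon 5 TTC (Phe): 6.8 per 1000.
Lowest frequency is 3.6 at codon 3.

3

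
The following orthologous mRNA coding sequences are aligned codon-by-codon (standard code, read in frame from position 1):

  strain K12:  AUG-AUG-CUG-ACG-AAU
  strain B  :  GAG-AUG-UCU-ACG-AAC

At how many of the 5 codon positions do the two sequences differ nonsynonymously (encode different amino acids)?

Codon 1: AUG Met / GAG Glu — nonsynonymous.
Codon 2: AUG Met / AUG Met — identical.
Codon 3: CUG Leu / UCU Ser — nonsynonymous.
Codon 4: ACG Thr / ACG Thr — identical.
Codon 5: AAU Asn / AAC Asn — synonymous.
Nonsynonymous differences: 2.

2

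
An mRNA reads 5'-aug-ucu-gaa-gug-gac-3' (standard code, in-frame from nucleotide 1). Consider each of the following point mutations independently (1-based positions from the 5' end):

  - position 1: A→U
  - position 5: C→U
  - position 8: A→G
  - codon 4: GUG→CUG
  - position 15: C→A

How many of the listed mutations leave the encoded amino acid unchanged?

0

Codon 1: AUG (Met) → UUG (Leu) — missense.
Codon 2: UCU (Ser) → UUU (Phe) — missense.
Codon 3: GAA (Glu) → GGA (Gly) — missense.
Codon 4: GUG (Val) → CUG (Leu) — missense.
Codon 5: GAC (Asp) → GAA (Glu) — missense.
Synonymous: 0 of 5.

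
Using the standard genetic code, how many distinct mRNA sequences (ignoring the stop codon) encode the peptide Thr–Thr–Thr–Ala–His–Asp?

Thr: 4 codons.
Thr: 4 codons.
Thr: 4 codons.
Ala: 4 codons.
His: 2 codons.
Asp: 2 codons.
4 × 4 × 4 × 4 × 2 × 2 = 1024.

1024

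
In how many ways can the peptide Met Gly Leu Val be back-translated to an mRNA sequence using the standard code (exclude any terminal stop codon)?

96

Met: 1 codon.
Gly: 4 codons.
Leu: 6 codons.
Val: 4 codons.
1 × 4 × 6 × 4 = 96.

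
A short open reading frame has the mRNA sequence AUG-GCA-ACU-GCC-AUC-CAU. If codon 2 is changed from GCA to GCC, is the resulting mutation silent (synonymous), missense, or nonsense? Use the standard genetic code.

Position 6 falls in codon 2: GCA → Ala.
After the substitution the codon is GCC → Ala.
Both encode Ala, so the change is synonymous.

silent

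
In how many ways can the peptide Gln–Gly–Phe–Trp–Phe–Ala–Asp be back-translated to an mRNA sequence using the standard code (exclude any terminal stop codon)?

256

Gln: 2 codons.
Gly: 4 codons.
Phe: 2 codons.
Trp: 1 codon.
Phe: 2 codons.
Ala: 4 codons.
Asp: 2 codons.
2 × 4 × 2 × 1 × 2 × 4 × 2 = 256.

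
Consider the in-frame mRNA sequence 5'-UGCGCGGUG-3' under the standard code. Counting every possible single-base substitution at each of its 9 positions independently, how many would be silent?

Codon 1 (UGC, Cys): 1 synonymous substitution.
Codon 2 (GCG, Ala): 3 synonymous substitutions.
Codon 3 (GUG, Val): 3 synonymous substitutions.
Total: 1 + 3 + 3 = 7.

7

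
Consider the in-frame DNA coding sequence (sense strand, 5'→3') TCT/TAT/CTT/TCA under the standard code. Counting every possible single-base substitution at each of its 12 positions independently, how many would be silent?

10

Codon 1 (TCT, Ser): 3 synonymous substitutions.
Codon 2 (TAT, Tyr): 1 synonymous substitution.
Codon 3 (CTT, Leu): 3 synonymous substitutions.
Codon 4 (TCA, Ser): 3 synonymous substitutions.
Total: 3 + 1 + 3 + 3 = 10.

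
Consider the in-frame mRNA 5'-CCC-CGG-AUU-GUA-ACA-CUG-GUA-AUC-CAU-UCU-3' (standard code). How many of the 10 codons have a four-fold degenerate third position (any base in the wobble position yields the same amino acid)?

Codon 1 CCC (Pro): third position 4-fold.
Codon 2 CGG (Arg): third position 4-fold.
Codon 3 AUU (Ile): third position 3-fold.
Codon 4 GUA (Val): third position 4-fold.
Codon 5 ACA (Thr): third position 4-fold.
Codon 6 CUG (Leu): third position 4-fold.
Codon 7 GUA (Val): third position 4-fold.
Codon 8 AUC (Ile): third position 3-fold.
Codon 9 CAU (His): third position 2-fold.
Codon 10 UCU (Ser): third position 4-fold.
Four-fold degenerate third positions: 7.

7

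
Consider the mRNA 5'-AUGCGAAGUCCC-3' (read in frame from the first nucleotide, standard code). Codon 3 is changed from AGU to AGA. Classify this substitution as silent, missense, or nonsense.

missense

Position 9 falls in codon 3: AGU → Ser.
After the substitution the codon is AGA → Arg.
Ser ≠ Arg, so this is a missense mutation.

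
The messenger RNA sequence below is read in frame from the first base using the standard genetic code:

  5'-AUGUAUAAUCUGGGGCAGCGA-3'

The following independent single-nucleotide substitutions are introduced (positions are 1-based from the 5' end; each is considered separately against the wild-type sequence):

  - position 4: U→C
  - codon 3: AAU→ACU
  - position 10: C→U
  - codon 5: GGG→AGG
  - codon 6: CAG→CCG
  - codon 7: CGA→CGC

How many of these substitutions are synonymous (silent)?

2

Codon 2: UAU (Tyr) → CAU (His) — missense.
Codon 3: AAU (Asn) → ACU (Thr) — missense.
Codon 4: CUG (Leu) → UUG (Leu) — synonymous.
Codon 5: GGG (Gly) → AGG (Arg) — missense.
Codon 6: CAG (Gln) → CCG (Pro) — missense.
Codon 7: CGA (Arg) → CGC (Arg) — synonymous.
Synonymous: 2 of 6.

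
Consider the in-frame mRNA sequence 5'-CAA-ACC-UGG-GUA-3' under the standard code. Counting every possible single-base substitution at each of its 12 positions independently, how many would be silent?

7

Codon 1 (CAA, Gln): 1 synonymous substitution.
Codon 2 (ACC, Thr): 3 synonymous substitutions.
Codon 3 (UGG, Trp): 0 synonymous substitutions.
Codon 4 (GUA, Val): 3 synonymous substitutions.
Total: 1 + 3 + 0 + 3 = 7.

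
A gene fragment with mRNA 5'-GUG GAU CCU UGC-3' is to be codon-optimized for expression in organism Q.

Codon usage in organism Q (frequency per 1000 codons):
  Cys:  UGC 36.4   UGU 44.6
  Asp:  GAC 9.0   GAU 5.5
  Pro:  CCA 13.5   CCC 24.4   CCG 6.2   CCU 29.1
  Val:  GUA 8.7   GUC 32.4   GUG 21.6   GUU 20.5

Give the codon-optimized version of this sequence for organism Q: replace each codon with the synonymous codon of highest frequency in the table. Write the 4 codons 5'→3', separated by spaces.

Codon 1 (Val): best is GUC at 32.4.
Codon 2 (Asp): best is GAC at 9.0.
Codon 3 (Pro): best is CCU at 29.1.
Codon 4 (Cys): best is UGU at 44.6.

GUC GAC CCU UGU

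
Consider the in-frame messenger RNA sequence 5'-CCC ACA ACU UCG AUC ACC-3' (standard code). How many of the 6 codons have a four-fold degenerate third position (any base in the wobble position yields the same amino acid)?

Codon 1 CCC (Pro): third position 4-fold.
Codon 2 ACA (Thr): third position 4-fold.
Codon 3 ACU (Thr): third position 4-fold.
Codon 4 UCG (Ser): third position 4-fold.
Codon 5 AUC (Ile): third position 3-fold.
Codon 6 ACC (Thr): third position 4-fold.
Four-fold degenerate third positions: 5.

5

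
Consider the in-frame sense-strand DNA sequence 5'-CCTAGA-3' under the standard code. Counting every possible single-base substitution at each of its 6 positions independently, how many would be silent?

Codon 1 (CCT, Pro): 3 synonymous substitutions.
Codon 2 (AGA, Arg): 2 synonymous substitutions.
Total: 3 + 2 = 5.

5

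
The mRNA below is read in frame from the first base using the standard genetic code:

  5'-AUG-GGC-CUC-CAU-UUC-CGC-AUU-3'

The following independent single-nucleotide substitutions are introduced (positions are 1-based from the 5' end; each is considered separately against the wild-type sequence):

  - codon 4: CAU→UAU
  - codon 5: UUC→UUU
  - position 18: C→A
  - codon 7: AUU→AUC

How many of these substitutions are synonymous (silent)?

3

Codon 4: CAU (His) → UAU (Tyr) — missense.
Codon 5: UUC (Phe) → UUU (Phe) — synonymous.
Codon 6: CGC (Arg) → CGA (Arg) — synonymous.
Codon 7: AUU (Ile) → AUC (Ile) — synonymous.
Synonymous: 3 of 4.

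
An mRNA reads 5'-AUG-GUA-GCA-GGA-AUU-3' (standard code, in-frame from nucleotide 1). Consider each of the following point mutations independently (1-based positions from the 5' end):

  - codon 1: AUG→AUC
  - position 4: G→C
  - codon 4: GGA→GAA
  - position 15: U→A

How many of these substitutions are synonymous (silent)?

1

Codon 1: AUG (Met) → AUC (Ile) — missense.
Codon 2: GUA (Val) → CUA (Leu) — missense.
Codon 4: GGA (Gly) → GAA (Glu) — missense.
Codon 5: AUU (Ile) → AUA (Ile) — synonymous.
Synonymous: 1 of 4.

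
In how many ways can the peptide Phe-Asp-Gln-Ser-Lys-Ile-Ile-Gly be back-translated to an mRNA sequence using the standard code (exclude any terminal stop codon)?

3456

Phe: 2 codons.
Asp: 2 codons.
Gln: 2 codons.
Ser: 6 codons.
Lys: 2 codons.
Ile: 3 codons.
Ile: 3 codons.
Gly: 4 codons.
2 × 2 × 2 × 6 × 2 × 3 × 3 × 4 = 3456.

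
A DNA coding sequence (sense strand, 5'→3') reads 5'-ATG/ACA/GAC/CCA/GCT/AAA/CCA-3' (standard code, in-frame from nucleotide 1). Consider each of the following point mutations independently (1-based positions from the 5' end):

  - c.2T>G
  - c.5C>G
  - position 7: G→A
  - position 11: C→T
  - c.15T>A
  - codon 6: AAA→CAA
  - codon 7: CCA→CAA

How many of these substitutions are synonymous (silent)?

Codon 1: ATG (Met) → AGG (Arg) — missense.
Codon 2: ACA (Thr) → AGA (Arg) — missense.
Codon 3: GAC (Asp) → AAC (Asn) — missense.
Codon 4: CCA (Pro) → CTA (Leu) — missense.
Codon 5: GCT (Ala) → GCA (Ala) — synonymous.
Codon 6: AAA (Lys) → CAA (Gln) — missense.
Codon 7: CCA (Pro) → CAA (Gln) — missense.
Synonymous: 1 of 7.

1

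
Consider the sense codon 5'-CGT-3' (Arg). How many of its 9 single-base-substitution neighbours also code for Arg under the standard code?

Position 1: none → 0 synonymous.
Position 2: none → 0 synonymous.
Position 3: CGC, CGA, CGG → 3 synonymous.
Total: 0 + 0 + 3 = 3.

3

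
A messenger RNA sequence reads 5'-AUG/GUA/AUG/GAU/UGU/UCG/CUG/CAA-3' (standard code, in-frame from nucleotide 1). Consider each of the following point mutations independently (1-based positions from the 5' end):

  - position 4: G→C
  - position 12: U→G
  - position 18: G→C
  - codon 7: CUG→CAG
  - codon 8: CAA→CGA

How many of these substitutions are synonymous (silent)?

Codon 2: GUA (Val) → CUA (Leu) — missense.
Codon 4: GAU (Asp) → GAG (Glu) — missense.
Codon 6: UCG (Ser) → UCC (Ser) — synonymous.
Codon 7: CUG (Leu) → CAG (Gln) — missense.
Codon 8: CAA (Gln) → CGA (Arg) — missense.
Synonymous: 1 of 5.

1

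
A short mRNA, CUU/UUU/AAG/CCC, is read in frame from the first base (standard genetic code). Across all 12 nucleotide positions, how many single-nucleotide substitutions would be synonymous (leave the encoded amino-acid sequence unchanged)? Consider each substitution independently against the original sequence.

Codon 1 (CUU, Leu): 3 synonymous substitutions.
Codon 2 (UUU, Phe): 1 synonymous substitution.
Codon 3 (AAG, Lys): 1 synonymous substitution.
Codon 4 (CCC, Pro): 3 synonymous substitutions.
Total: 3 + 1 + 1 + 3 = 8.

8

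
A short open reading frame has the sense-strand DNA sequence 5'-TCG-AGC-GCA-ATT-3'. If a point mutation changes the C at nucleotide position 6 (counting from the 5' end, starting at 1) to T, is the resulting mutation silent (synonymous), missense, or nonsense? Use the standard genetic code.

Position 6 falls in codon 2: AGC → Ser.
After the substitution the codon is AGT → Ser.
Both encode Ser, so the change is synonymous.

silent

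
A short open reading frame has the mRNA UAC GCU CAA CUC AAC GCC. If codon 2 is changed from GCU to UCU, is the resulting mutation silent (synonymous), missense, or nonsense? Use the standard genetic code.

missense

Position 4 falls in codon 2: GCU → Ala.
After the substitution the codon is UCU → Ser.
Ala ≠ Ser, so this is a missense mutation.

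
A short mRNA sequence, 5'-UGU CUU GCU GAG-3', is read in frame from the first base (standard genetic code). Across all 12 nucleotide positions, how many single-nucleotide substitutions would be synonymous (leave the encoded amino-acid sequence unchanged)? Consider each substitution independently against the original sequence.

8

Codon 1 (UGU, Cys): 1 synonymous substitution.
Codon 2 (CUU, Leu): 3 synonymous substitutions.
Codon 3 (GCU, Ala): 3 synonymous substitutions.
Codon 4 (GAG, Glu): 1 synonymous substitution.
Total: 1 + 3 + 3 + 1 = 8.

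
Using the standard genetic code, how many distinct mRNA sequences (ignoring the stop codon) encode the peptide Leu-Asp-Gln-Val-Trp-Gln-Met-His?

Leu: 6 codons.
Asp: 2 codons.
Gln: 2 codons.
Val: 4 codons.
Trp: 1 codon.
Gln: 2 codons.
Met: 1 codon.
His: 2 codons.
6 × 2 × 2 × 4 × 1 × 2 × 1 × 2 = 384.

384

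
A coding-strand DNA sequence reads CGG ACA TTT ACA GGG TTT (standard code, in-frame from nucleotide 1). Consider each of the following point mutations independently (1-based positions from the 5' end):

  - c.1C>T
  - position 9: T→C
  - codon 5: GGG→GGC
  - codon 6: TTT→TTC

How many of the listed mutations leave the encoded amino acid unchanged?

3

Codon 1: CGG (Arg) → TGG (Trp) — missense.
Codon 3: TTT (Phe) → TTC (Phe) — synonymous.
Codon 5: GGG (Gly) → GGC (Gly) — synonymous.
Codon 6: TTT (Phe) → TTC (Phe) — synonymous.
Synonymous: 3 of 4.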